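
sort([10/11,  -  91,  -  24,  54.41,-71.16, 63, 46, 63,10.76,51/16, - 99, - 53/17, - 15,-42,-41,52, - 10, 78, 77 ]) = [-99, - 91,-71.16, - 42,-41, - 24, - 15,-10, - 53/17,10/11,  51/16,10.76, 46, 52,54.41,63,63, 77,78 ]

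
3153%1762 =1391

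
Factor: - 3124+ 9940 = 6816= 2^5*3^1 * 71^1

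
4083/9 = 453+2/3= 453.67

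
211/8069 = 211/8069=0.03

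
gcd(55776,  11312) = 112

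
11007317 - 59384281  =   - 48376964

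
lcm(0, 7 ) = 0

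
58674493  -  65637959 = - 6963466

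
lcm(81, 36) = 324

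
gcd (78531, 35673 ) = 3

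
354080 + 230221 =584301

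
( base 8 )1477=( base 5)11311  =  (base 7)2265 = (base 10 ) 831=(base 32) PV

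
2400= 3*800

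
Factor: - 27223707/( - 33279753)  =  7^1*13^( - 1 ) * 439^1*593^( - 1 )*1439^( - 1) * 2953^1= 9074569/11093251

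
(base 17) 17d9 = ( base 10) 7166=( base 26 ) AFG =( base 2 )1101111111110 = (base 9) 10742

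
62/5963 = 62/5963 = 0.01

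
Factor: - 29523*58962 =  - 2^1*3^2*13^1*31^1*317^1 * 757^1 = - 1740735126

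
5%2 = 1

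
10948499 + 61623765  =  72572264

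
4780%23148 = 4780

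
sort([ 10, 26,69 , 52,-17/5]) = [  -  17/5 , 10, 26, 52, 69 ] 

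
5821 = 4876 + 945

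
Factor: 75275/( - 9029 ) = -5^2*3011^1*9029^(-1) 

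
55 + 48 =103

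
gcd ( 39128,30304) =8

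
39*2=78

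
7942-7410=532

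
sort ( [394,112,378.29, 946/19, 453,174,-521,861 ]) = [ - 521,946/19,112,174, 378.29, 394, 453,861 ] 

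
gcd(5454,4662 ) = 18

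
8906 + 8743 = 17649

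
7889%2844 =2201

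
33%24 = 9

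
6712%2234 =10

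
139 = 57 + 82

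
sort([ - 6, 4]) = [ - 6,4 ]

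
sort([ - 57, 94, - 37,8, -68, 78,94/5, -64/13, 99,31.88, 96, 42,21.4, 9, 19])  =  [ - 68, - 57, - 37,  -  64/13, 8, 9, 94/5, 19, 21.4,  31.88, 42, 78,94, 96, 99]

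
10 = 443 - 433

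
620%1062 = 620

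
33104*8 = 264832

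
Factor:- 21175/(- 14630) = 2^( - 1 )*5^1 * 11^1*19^( - 1) = 55/38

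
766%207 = 145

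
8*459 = 3672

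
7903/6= 7903/6 = 1317.17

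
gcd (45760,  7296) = 64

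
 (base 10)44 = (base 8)54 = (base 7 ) 62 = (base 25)1J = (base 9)48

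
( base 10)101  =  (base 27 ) 3k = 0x65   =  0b1100101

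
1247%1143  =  104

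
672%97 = 90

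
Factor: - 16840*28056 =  - 2^6*3^1 * 5^1 *7^1 * 167^1 * 421^1 = - 472463040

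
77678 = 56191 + 21487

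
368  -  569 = -201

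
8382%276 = 102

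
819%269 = 12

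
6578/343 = 19+61/343 = 19.18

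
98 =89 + 9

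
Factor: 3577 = 7^2*73^1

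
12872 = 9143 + 3729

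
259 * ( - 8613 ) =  - 2230767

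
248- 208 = 40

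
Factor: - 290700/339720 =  - 2^( - 1 )*3^1 * 5^1*17^1*149^( - 1)= - 255/298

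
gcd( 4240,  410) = 10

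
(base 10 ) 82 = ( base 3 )10001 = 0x52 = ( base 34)2e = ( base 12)6A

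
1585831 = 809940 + 775891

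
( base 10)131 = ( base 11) 10a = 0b10000011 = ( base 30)4B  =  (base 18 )75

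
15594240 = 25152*620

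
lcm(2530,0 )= 0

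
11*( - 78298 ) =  - 861278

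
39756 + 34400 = 74156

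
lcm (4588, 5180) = 160580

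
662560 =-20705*(-32 ) 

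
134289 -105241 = 29048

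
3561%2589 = 972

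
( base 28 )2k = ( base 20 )3G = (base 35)26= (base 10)76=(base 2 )1001100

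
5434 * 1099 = 5971966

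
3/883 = 3/883 = 0.00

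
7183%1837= 1672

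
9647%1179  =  215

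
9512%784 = 104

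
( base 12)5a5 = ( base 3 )1011022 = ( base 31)r8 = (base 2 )1101001101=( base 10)845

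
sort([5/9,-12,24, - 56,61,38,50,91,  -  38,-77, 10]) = [ - 77,-56, - 38,-12,5/9,10,24,38,50 , 61, 91 ]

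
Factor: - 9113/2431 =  - 11^( - 1)*17^ ( - 1)*701^1 =- 701/187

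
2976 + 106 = 3082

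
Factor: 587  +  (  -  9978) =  - 9391 = - 9391^1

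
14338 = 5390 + 8948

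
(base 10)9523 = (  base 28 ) C43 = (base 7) 36523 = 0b10010100110011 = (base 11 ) 7178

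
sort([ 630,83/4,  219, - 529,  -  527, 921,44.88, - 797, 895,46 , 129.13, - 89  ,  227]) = [ - 797, - 529, - 527, - 89,83/4,44.88, 46,129.13, 219,227,630,895,921 ]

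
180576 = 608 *297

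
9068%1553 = 1303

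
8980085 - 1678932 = 7301153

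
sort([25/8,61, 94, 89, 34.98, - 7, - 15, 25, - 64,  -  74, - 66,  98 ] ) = [ - 74, - 66, - 64, - 15, - 7, 25/8,  25,34.98, 61, 89, 94, 98 ]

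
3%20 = 3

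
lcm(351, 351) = 351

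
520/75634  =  20/2909 = 0.01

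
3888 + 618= 4506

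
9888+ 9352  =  19240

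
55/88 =5/8 =0.62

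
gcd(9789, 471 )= 3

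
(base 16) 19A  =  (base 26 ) fk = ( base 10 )410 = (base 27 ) F5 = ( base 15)1c5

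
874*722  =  631028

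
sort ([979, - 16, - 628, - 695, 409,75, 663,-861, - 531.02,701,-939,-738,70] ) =[-939,- 861 ,-738, - 695, - 628, - 531.02, - 16, 70,75,409,663,  701,979] 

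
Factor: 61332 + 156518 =217850 = 2^1*5^2*4357^1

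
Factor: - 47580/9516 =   -  5  =  - 5^1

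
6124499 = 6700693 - 576194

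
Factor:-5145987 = -3^1*7^1*11^1*22277^1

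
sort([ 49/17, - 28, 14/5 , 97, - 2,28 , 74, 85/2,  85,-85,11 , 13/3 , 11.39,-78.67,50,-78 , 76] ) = [ - 85, - 78.67,  -  78, - 28, - 2, 14/5,49/17, 13/3 , 11, 11.39, 28, 85/2,50, 74,76, 85,97] 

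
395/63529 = 395/63529 = 0.01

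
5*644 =3220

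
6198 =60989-54791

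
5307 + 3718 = 9025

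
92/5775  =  92/5775 = 0.02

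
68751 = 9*7639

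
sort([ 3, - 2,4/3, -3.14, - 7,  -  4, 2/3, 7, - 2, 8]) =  [ - 7, - 4, - 3.14, - 2, - 2,2/3, 4/3,3, 7, 8] 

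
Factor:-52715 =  - 5^1*13^1*811^1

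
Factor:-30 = -2^1*3^1*5^1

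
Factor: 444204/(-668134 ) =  - 486/731  =  - 2^1*3^5*17^(-1 )* 43^( - 1) 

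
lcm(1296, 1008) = 9072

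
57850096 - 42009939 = 15840157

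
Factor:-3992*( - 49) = 2^3*7^2*499^1=195608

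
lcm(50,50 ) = 50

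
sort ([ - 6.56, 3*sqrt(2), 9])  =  [ - 6.56,3*sqrt( 2), 9]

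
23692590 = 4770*4967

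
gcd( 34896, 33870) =6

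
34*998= 33932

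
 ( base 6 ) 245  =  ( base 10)101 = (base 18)5b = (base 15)6b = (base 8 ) 145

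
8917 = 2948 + 5969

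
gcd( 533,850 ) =1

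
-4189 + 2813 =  - 1376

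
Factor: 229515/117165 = 11^1 * 13^1 * 73^( - 1) = 143/73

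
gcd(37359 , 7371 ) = 63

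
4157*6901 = 28687457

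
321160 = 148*2170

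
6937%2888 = 1161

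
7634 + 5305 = 12939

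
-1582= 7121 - 8703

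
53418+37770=91188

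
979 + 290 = 1269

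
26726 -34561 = -7835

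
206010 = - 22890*(  -  9)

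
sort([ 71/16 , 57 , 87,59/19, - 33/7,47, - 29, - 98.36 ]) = [ - 98.36,  -  29, - 33/7, 59/19, 71/16, 47,57 , 87 ]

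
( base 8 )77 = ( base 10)63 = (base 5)223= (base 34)1t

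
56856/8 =7107 = 7107.00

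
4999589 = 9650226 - 4650637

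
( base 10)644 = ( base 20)1C4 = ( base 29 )m6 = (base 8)1204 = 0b1010000100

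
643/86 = 643/86= 7.48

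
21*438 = 9198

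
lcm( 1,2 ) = 2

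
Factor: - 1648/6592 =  - 1/4 = -2^( - 2)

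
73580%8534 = 5308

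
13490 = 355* 38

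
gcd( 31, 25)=1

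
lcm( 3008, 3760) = 15040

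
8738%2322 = 1772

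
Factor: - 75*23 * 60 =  - 103500 = - 2^2*3^2*5^3 * 23^1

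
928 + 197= 1125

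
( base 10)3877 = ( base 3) 12022121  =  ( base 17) D71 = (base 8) 7445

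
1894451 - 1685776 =208675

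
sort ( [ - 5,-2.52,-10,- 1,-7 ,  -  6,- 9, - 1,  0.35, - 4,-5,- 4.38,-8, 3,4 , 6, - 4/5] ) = [- 10 ,  -  9,-8,  -  7, - 6,-5,- 5,-4.38, - 4,-2.52 , - 1,-1 ,-4/5,0.35,  3, 4 , 6 ]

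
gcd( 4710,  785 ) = 785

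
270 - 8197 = -7927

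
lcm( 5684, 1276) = 62524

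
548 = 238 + 310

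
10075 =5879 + 4196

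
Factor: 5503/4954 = 2^(-1) * 2477^ ( - 1 ) * 5503^1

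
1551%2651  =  1551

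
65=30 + 35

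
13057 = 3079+9978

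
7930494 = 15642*507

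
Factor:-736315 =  - 5^1*147263^1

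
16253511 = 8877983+7375528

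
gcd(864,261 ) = 9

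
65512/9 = 65512/9 = 7279.11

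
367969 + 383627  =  751596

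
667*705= 470235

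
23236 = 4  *5809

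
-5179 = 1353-6532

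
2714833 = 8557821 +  - 5842988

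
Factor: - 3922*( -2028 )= 7953816 = 2^3*3^1 * 13^2* 37^1*53^1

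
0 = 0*7348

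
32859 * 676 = 22212684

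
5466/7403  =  5466/7403 = 0.74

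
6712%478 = 20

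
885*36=31860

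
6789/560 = 12 + 69/560 = 12.12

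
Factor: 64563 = 3^1*21521^1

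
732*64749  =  47396268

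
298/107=298/107 = 2.79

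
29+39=68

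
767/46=767/46 =16.67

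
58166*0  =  0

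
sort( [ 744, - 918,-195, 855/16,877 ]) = [  -  918, - 195, 855/16,744,  877]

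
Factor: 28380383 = 911^1*31153^1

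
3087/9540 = 343/1060 = 0.32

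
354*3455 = 1223070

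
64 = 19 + 45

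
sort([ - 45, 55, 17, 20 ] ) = [ - 45,17, 20, 55 ]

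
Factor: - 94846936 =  - 2^3*19^1* 29^1*21517^1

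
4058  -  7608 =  - 3550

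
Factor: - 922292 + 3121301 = 3^1 * 733003^1 = 2199009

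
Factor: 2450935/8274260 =490187/1654852 = 2^( - 2 )  *29^1*16903^1*413713^( - 1 ) 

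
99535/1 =99535 = 99535.00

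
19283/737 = 1753/67 = 26.16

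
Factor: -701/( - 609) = 3^( - 1 ) * 7^(-1 )*29^ ( - 1)*701^1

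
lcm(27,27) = 27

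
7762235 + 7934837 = 15697072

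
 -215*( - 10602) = 2279430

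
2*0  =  0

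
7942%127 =68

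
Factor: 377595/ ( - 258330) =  - 25173/17222 = - 2^ ( - 1)*3^2*79^( - 1)*109^( - 1 ) * 2797^1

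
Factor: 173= 173^1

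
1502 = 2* 751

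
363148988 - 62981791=300167197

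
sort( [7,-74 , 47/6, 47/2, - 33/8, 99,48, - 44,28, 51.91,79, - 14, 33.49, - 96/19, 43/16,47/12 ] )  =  [ - 74,  -  44, - 14, - 96/19, - 33/8,43/16, 47/12 , 7,47/6,47/2,28,33.49,48 , 51.91,  79,99] 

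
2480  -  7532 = -5052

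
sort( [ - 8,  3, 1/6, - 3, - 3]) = [  -  8,-3, -3, 1/6 , 3 ] 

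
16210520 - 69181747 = -52971227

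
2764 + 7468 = 10232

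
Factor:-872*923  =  -804856 =-2^3 * 13^1*71^1*109^1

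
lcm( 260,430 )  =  11180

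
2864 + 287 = 3151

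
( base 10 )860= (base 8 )1534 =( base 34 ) pa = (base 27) 14n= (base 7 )2336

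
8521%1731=1597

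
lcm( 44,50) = 1100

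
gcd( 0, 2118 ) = 2118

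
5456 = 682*8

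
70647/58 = 1218 + 3/58 = 1218.05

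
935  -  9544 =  - 8609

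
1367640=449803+917837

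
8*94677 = 757416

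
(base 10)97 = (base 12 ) 81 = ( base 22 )49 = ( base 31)34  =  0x61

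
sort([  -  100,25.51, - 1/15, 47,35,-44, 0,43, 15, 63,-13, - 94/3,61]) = [  -  100, - 44,  -  94/3, - 13, - 1/15,0,15,25.51,35,43, 47, 61,63]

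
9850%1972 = 1962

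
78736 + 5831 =84567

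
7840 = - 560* ( - 14)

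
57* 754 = 42978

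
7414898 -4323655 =3091243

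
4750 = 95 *50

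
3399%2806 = 593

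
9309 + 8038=17347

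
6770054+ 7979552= 14749606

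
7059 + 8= 7067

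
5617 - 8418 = -2801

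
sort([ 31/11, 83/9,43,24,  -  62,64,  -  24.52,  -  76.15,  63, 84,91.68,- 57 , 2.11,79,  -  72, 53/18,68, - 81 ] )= [ - 81,  -  76.15,-72, - 62 ,  -  57, - 24.52,  2.11,  31/11,53/18, 83/9,24,  43,63 , 64,68, 79 , 84, 91.68] 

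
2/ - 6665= -2/6665 = - 0.00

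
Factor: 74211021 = 3^2*211^1 * 39079^1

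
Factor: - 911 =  - 911^1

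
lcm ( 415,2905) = 2905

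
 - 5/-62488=5/62488=0.00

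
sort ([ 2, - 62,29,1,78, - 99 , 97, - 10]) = [ - 99, -62, - 10 , 1,2, 29,78,97]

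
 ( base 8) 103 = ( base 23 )2L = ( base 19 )3a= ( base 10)67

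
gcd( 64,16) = 16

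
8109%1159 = 1155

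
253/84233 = 253/84233 =0.00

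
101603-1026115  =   - 924512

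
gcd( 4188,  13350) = 6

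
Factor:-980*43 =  - 42140= -2^2*5^1*7^2*43^1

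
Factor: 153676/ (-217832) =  - 103/146 = - 2^( - 1)*73^(  -  1) *103^1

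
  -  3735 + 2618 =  - 1117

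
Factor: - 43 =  - 43^1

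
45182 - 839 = 44343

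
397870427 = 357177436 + 40692991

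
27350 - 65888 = - 38538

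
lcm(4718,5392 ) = 37744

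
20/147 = 20/147 = 0.14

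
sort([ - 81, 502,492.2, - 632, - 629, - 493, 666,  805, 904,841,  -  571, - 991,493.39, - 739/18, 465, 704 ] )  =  [-991,-632,  -  629,-571, - 493, - 81 ,-739/18,465, 492.2, 493.39, 502, 666, 704,805, 841,  904] 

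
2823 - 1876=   947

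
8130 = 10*813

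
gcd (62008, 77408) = 8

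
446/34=223/17=13.12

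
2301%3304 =2301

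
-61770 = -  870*71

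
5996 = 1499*4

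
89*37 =3293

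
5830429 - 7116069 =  - 1285640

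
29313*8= 234504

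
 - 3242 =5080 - 8322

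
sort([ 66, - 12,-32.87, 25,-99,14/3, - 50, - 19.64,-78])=[ - 99,- 78, - 50, - 32.87,- 19.64,  -  12 , 14/3, 25, 66] 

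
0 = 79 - 79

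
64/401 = 64/401=0.16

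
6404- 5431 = 973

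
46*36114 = 1661244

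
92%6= 2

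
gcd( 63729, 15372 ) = 9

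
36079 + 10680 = 46759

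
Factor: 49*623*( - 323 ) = -7^3*17^1*19^1*89^1=- 9860221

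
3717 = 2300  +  1417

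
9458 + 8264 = 17722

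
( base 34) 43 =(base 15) 94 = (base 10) 139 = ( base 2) 10001011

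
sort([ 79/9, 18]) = [79/9,18]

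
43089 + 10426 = 53515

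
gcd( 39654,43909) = 1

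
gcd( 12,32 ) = 4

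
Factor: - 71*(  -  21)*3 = 3^2*7^1*71^1 = 4473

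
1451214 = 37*39222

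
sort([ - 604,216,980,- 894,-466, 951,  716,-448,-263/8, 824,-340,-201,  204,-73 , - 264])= [ - 894,-604,-466,-448,-340, - 264 ,  -  201, - 73, - 263/8, 204, 216,716,824,951,980]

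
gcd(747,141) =3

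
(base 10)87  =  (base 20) 47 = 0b1010111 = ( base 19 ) 4b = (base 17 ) 52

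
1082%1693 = 1082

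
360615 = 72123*5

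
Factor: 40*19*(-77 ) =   -  58520 = - 2^3*5^1* 7^1*11^1*19^1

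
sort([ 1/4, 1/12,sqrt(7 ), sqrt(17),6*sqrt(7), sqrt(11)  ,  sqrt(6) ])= [ 1/12, 1/4,sqrt(6 ), sqrt(7) , sqrt( 11 ),sqrt(17 ), 6*sqrt( 7)] 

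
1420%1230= 190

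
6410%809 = 747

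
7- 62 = - 55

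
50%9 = 5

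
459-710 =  - 251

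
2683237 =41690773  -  39007536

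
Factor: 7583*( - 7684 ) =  - 2^2*17^1*113^1*7583^1 = - 58267772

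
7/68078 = 7/68078 = 0.00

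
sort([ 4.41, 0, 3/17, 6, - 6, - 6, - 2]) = [ - 6,-6, - 2, 0, 3/17,4.41,6]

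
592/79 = 7 + 39/79 = 7.49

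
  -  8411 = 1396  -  9807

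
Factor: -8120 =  - 2^3*5^1*7^1*29^1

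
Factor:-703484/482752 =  - 443/304 = - 2^( - 4)*19^( - 1)*443^1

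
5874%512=242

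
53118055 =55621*955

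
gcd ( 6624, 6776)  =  8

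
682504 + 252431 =934935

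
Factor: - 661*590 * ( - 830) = 323691700 = 2^2 * 5^2  *  59^1*83^1 * 661^1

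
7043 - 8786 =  - 1743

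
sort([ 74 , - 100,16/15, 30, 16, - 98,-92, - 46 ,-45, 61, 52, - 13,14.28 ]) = [-100, - 98,- 92,-46, - 45, -13 , 16/15, 14.28, 16, 30, 52, 61,  74]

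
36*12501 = 450036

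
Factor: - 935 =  - 5^1*11^1*17^1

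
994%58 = 8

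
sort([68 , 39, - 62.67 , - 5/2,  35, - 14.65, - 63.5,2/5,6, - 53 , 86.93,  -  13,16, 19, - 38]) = [ - 63.5, -62.67, - 53,-38, - 14.65, - 13, - 5/2,2/5, 6, 16 , 19,35,39,68,86.93]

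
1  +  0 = 1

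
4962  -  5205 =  - 243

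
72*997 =71784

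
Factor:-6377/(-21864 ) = 2^ (-3)*3^( - 1)*7^1 = 7/24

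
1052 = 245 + 807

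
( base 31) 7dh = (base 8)15753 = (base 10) 7147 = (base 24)C9J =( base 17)17c7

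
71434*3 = 214302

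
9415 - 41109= -31694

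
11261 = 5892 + 5369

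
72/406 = 36/203 = 0.18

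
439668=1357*324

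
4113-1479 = 2634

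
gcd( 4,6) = 2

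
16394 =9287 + 7107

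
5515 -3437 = 2078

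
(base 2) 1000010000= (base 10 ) 528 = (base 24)M0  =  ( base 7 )1353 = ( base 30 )hi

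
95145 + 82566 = 177711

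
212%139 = 73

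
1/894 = 1/894 = 0.00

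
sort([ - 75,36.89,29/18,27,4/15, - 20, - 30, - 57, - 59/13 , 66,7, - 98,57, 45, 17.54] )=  [ - 98,-75, - 57 ,-30, - 20 ,  -  59/13,4/15, 29/18,7,17.54,27,36.89, 45,57,66 ]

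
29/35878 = 29/35878 = 0.00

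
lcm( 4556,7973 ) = 31892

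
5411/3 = 1803 + 2/3 = 1803.67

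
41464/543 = 41464/543  =  76.36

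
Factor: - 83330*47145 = -3928592850=-2^1*3^1 *5^2 * 7^1*13^1 * 449^1*641^1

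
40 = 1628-1588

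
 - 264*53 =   -  13992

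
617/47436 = 617/47436=0.01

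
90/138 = 15/23 = 0.65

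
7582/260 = 29 + 21/130=29.16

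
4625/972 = 4 + 737/972 =4.76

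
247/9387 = 247/9387= 0.03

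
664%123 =49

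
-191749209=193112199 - 384861408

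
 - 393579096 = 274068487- 667647583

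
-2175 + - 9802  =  - 11977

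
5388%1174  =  692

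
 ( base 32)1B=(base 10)43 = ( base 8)53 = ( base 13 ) 34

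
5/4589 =5/4589  =  0.00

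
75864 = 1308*58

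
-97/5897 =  - 97/5897  =  - 0.02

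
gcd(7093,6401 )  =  173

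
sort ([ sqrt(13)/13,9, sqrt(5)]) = [ sqrt(13)/13,sqrt(5 ),9] 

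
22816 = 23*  992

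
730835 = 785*931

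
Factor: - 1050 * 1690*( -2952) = 2^5 *3^3*5^3*7^1*13^2*41^1  =  5238324000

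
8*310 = 2480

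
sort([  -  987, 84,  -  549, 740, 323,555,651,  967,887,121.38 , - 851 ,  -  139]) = [ - 987, - 851, - 549, - 139,84,121.38,323 , 555,651,740, 887, 967]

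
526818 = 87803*6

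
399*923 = 368277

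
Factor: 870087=3^1 * 29^1*73^1*137^1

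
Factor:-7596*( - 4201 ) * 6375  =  2^2*3^3*5^3 *17^1*211^1*4201^1 = 203431324500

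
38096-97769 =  - 59673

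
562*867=487254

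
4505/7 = 643 + 4/7 = 643.57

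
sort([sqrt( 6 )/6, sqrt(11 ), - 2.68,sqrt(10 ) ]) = [ - 2.68,sqrt( 6)/6 , sqrt(10 ),  sqrt ( 11) ]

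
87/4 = 87/4  =  21.75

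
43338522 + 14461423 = 57799945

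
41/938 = 41/938=0.04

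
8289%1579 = 394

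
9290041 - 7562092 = 1727949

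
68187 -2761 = 65426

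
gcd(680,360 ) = 40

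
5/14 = 5/14 = 0.36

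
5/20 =1/4 = 0.25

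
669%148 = 77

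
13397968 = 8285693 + 5112275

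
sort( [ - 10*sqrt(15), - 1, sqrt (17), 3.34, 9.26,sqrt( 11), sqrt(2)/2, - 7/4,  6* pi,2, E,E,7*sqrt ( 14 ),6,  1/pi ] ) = [ - 10*sqrt( 15),-7/4,-1,  1/pi, sqrt(2) /2, 2,E, E, sqrt(11), 3.34,  sqrt ( 17),6, 9.26 , 6*pi,7*sqrt(14 )] 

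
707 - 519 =188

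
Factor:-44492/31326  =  -98/69 = - 2^1*3^(- 1) * 7^2*23^(-1 ) 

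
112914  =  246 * 459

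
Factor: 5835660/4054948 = 1458915/1013737 = 3^1 * 5^1*19^1 * 101^(-1)*5119^1 * 10037^(  -  1)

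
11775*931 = 10962525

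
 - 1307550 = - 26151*50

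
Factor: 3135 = 3^1*5^1*11^1*19^1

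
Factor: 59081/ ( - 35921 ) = - 11^1 * 17^(-1 )*41^1 *131^1*2113^(-1) 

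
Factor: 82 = 2^1*41^1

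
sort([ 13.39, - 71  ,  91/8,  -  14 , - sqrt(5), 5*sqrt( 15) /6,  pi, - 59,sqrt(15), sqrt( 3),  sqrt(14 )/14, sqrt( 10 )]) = [ - 71, - 59,-14, - sqrt( 5),  sqrt( 14) /14, sqrt( 3), pi, sqrt(10),5*sqrt( 15 ) /6,sqrt( 15),91/8, 13.39 ] 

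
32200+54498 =86698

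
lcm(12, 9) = 36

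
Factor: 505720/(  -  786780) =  - 2^1*3^( - 3) * 31^( - 1)*269^1 = - 538/837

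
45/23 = 45/23=1.96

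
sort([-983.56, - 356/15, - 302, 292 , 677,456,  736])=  [ - 983.56, - 302 , - 356/15, 292,456,677 , 736 ] 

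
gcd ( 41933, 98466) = 1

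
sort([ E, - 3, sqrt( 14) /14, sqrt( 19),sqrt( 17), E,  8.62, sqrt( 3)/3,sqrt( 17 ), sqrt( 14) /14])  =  [ - 3 , sqrt( 14 ) /14,sqrt( 14)/14, sqrt( 3 ) /3, E, E,sqrt( 17 ),sqrt( 17 )  ,  sqrt( 19 ), 8.62] 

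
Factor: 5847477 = 3^1 * 631^1*3089^1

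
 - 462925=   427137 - 890062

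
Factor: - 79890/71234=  - 3^1*5^1*2663^1 * 35617^ ( - 1 )  =  - 39945/35617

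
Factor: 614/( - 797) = -2^1 * 307^1*797^( - 1)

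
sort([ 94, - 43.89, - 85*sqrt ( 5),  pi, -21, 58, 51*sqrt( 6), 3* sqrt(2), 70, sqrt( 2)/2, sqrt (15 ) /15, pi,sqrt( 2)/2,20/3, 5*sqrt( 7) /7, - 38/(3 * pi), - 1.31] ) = [ - 85*sqrt(5), - 43.89, - 21, - 38/(  3*pi ), - 1.31,  sqrt (15) /15,  sqrt( 2)/2, sqrt (2 )/2,  5 * sqrt( 7) /7, pi, pi,  3*sqrt(2), 20/3, 58, 70,94, 51 * sqrt ( 6)]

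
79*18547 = 1465213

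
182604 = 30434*6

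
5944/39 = 5944/39 = 152.41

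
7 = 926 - 919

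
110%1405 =110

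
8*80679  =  645432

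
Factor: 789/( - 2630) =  - 3/10 = - 2^ ( - 1 )*3^1*5^ ( - 1 )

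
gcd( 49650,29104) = 2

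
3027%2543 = 484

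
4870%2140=590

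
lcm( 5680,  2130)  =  17040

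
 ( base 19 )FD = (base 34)8Q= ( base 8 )452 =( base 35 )8I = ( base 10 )298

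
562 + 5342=5904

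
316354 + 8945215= 9261569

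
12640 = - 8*( - 1580 )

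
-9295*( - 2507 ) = 23302565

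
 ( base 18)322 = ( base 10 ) 1010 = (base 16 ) 3F2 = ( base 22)21k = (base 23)1KL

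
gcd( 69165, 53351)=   1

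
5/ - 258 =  - 5/258=- 0.02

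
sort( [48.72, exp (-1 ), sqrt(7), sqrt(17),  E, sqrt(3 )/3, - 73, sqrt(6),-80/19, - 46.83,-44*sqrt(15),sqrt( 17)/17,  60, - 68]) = [  -  44*sqrt( 15), -73  , - 68, - 46.83 , - 80/19,sqrt(17)/17,  exp(- 1), sqrt( 3) /3, sqrt ( 6),sqrt(7),E,sqrt(17 ) , 48.72, 60]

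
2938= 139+2799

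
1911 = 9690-7779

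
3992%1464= 1064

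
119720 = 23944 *5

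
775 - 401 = 374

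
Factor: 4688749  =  13^1*29^1*12437^1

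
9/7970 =9/7970  =  0.00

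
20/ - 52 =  - 1 + 8/13 =-0.38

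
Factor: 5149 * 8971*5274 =243614915046 = 2^1*3^2*19^1*271^1*293^1* 8971^1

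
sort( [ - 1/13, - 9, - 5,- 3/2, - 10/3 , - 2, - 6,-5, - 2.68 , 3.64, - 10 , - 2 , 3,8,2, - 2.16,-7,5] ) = [ - 10,-9, - 7, - 6, - 5, - 5, - 10/3, - 2.68, -2.16, - 2,  -  2, - 3/2, - 1/13,2,3, 3.64, 5,8]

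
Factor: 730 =2^1*5^1 * 73^1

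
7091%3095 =901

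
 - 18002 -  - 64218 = 46216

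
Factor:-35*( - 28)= 2^2*5^1*7^2  =  980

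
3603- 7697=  - 4094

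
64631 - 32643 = 31988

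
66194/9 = 66194/9 = 7354.89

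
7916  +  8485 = 16401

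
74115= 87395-13280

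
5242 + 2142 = 7384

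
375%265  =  110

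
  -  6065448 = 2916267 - 8981715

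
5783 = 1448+4335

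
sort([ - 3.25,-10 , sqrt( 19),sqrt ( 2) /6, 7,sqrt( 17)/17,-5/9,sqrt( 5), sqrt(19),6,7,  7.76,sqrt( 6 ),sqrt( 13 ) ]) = [  -  10,- 3.25,  -  5/9, sqrt (2 )/6, sqrt (17 )/17,sqrt( 5), sqrt( 6 ),  sqrt(13),sqrt (19),sqrt( 19 ), 6 , 7,7,7.76]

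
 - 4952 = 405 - 5357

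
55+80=135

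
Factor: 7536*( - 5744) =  - 43286784= -2^8*3^1*157^1*359^1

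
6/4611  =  2/1537 = 0.00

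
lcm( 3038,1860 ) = 91140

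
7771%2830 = 2111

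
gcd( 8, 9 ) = 1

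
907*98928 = 89727696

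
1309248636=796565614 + 512683022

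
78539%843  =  140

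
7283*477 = 3473991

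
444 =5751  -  5307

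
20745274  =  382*54307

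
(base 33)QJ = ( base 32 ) rd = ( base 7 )2362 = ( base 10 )877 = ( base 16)36d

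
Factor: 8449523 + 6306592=14756115 = 3^1 * 5^1 *11^1*89431^1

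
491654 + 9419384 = 9911038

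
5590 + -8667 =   -  3077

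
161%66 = 29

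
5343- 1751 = 3592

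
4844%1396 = 656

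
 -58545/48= -19515/16=-1219.69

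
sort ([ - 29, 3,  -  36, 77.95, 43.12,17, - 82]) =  [ - 82, - 36, - 29, 3,  17,43.12, 77.95 ]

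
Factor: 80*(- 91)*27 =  - 196560 =- 2^4* 3^3*5^1*7^1*13^1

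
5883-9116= -3233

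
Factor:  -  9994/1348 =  - 4997/674 = - 2^( - 1)*19^1*263^1*337^( - 1) 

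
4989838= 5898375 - 908537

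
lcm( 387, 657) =28251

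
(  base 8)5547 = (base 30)379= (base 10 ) 2919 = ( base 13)1437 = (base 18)903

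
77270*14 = 1081780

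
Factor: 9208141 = 19^1*484639^1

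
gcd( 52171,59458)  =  7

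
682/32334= 341/16167= 0.02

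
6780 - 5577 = 1203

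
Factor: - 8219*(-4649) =38210131 = 4649^1 * 8219^1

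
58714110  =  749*78390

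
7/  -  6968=-7/6968 = - 0.00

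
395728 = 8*49466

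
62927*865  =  54431855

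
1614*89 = 143646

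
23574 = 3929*6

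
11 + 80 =91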